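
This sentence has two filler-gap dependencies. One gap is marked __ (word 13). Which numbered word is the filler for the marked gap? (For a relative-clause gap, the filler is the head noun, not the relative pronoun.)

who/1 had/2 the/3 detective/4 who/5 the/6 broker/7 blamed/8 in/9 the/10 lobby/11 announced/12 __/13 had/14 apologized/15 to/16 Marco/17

1

The marked gap is the subject of "apologized".
Its filler is the fronted wh-phrase "who", at word 1.
(The other dependency links word 4 to a gap after word 8.)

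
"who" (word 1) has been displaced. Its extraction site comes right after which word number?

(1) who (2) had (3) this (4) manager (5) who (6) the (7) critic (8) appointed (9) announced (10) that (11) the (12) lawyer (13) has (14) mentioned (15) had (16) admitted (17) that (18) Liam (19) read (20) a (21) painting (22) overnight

14

The displaced element is "who" (word 1).
It is linked across 2 clause boundaries (that → Ø).
It functions as the subject of "admitted", so the gap sits immediately after word 14 ("mentioned").
Base order: This manager who the critic appointed had announced that the lawyer has mentioned that who had admitted that Liam read a painting overnight.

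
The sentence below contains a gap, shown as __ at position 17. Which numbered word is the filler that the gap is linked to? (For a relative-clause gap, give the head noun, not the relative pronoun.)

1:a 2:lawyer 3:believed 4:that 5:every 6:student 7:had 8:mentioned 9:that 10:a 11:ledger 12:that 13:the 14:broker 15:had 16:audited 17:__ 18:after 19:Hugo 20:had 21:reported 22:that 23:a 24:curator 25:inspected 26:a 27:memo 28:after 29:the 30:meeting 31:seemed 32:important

11

The gap at 17 is the object of "audited", inside a relative clause.
The relative pronoun is "that" (word 12); it is bound by the head noun immediately before it.
Its filler is the head noun "ledger", at word 11.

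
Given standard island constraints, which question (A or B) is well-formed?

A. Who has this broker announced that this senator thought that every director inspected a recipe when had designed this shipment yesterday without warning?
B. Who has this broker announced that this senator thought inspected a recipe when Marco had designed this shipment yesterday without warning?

B

In A, the wh-phrase is extracted from inside an adjunct island (introduced by "when"), which blocks movement.
In B, the extraction path crosses only that-complement boundaries, which are transparent.
So B is grammatical.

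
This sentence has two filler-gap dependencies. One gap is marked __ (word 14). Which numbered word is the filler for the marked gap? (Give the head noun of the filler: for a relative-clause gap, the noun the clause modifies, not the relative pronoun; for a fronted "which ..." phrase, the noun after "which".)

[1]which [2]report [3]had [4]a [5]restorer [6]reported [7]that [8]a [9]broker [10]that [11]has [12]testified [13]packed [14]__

The marked gap is the direct object of "packed".
Its filler is the fronted wh-phrase "which report", at word 2.
(The other dependency links word 9 to a gap after word 10.)

2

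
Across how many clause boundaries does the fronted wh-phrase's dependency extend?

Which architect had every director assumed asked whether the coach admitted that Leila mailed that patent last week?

"which architect" is extracted from the subject of "asked".
Boundaries crossed, outermost first: [Ø] — 1 in total.

1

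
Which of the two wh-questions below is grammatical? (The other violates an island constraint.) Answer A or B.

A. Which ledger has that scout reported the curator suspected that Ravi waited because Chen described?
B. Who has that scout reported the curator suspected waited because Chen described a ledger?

In A, the wh-phrase is extracted from inside an adjunct island (introduced by "because"), which blocks movement.
In B, the extraction path crosses only that-complement boundaries, which are transparent.
So B is grammatical.

B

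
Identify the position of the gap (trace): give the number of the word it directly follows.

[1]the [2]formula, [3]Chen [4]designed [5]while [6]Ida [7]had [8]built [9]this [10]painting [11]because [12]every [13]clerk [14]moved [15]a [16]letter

4

The displaced element is "the formula" (word 2).
It functions as the direct object of "designed", so the gap sits immediately after word 4 ("designed").
Base order: Chen designed the formula while Ida had built this painting because every clerk moved a letter.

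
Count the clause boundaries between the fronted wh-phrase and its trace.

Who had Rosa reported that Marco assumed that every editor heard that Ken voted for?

3

"who" is extracted from the PP object of "voted".
Boundaries crossed, outermost first: [that], [that], [that] — 3 in total.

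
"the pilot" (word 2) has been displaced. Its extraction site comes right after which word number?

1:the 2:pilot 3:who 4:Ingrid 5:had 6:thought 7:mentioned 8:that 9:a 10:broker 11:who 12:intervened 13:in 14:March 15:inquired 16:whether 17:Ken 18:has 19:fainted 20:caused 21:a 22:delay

The displaced element is "the pilot" (word 2).
It is linked across 1 clause boundary (Ø).
It functions as the subject of "mentioned", so the gap sits immediately after word 6 ("thought").
Base order: Ingrid had thought the pilot mentioned that a broker who intervened in March inquired whether Ken has fainted.

6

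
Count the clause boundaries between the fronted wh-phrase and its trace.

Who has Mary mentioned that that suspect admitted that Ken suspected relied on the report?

3

"who" is extracted from the subject of "relied".
Boundaries crossed, outermost first: [that], [that], [Ø] — 3 in total.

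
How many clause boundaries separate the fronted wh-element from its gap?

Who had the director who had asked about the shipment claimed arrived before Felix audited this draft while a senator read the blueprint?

"who" is extracted from the subject of "arrived".
Boundaries crossed, outermost first: [Ø] — 1 in total.

1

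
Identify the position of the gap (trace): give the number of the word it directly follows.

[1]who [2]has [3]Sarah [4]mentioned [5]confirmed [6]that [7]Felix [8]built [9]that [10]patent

4

The displaced element is "who" (word 1).
It is linked across 1 clause boundary (Ø).
It functions as the subject of "confirmed", so the gap sits immediately after word 4 ("mentioned").
Base order: Sarah has mentioned that who confirmed that Felix built that patent.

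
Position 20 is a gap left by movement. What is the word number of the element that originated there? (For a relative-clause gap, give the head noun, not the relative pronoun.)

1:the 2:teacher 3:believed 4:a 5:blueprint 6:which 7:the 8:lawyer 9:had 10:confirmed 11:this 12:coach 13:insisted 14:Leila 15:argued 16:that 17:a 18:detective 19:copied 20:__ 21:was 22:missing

The gap at 20 is the object of "copied", inside a relative clause.
The relative pronoun is "which" (word 6); it is bound by the head noun immediately before it.
Its filler is the head noun "blueprint", at word 5.

5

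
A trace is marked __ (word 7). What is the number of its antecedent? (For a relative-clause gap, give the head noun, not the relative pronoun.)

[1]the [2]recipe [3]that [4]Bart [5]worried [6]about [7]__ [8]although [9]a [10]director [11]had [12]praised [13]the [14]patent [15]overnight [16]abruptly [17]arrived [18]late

2

The gap at 7 is the prepositional object of "worried", inside a relative clause.
The relative pronoun is "that" (word 3); it is bound by the head noun immediately before it.
Its filler is the head noun "recipe", at word 2.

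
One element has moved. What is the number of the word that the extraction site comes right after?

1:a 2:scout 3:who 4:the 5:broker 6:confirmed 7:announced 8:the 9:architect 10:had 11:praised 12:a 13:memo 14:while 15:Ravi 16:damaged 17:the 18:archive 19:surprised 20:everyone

The displaced element is "a scout" (word 2).
It is linked across 1 clause boundary (Ø).
It functions as the subject of "announced", so the gap sits immediately after word 6 ("confirmed").
Base order: The broker confirmed a scout announced the architect had praised a memo while Ravi damaged the archive.

6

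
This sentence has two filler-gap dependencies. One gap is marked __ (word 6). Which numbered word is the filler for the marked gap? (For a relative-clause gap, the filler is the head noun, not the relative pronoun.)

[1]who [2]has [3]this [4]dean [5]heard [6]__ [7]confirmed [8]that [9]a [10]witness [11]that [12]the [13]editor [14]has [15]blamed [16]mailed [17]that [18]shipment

1

The marked gap is the subject of "confirmed".
Its filler is the fronted wh-phrase "who", at word 1.
(The other dependency links word 10 to a gap after word 15.)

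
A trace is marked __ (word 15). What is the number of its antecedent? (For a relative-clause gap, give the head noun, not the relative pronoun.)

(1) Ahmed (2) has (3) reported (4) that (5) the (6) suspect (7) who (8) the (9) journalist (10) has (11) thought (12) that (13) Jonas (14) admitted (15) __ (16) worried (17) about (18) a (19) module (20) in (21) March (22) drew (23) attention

6

The gap at 15 is the subject of "worried", inside a relative clause.
The relative pronoun is "who" (word 7); it is bound by the head noun immediately before it.
Its filler is the head noun "suspect", at word 6.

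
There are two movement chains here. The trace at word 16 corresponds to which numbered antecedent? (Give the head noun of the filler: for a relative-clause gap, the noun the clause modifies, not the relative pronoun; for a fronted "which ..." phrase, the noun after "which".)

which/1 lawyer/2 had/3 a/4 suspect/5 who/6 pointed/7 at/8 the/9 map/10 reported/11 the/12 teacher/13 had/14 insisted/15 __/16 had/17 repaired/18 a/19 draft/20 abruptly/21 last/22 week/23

2

The marked gap is the subject of "repaired".
Its filler is the fronted wh-phrase "which lawyer", at word 2.
(The other dependency links word 5 to a gap after word 6.)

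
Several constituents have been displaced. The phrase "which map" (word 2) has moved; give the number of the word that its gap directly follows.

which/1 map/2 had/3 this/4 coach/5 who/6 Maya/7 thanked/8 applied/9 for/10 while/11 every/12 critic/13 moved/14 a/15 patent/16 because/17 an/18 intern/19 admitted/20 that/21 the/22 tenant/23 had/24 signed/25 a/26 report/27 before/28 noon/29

10

The displaced element is "which map" (word 2).
It functions as the object of the preposition "for" of "applied", so the gap sits immediately after word 10 ("for").
Base order: This coach who Maya thanked had applied for which map while every critic moved a patent because an intern admitted that the tenant had signed a report before noon.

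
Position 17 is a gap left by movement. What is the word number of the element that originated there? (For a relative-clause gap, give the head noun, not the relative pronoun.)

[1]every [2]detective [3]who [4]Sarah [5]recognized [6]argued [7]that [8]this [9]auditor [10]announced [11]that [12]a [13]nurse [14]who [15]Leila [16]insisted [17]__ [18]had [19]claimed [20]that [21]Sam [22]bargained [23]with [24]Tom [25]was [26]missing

13

The gap at 17 is the subject of "claimed", inside a relative clause.
The relative pronoun is "who" (word 14); it is bound by the head noun immediately before it.
Its filler is the head noun "nurse", at word 13.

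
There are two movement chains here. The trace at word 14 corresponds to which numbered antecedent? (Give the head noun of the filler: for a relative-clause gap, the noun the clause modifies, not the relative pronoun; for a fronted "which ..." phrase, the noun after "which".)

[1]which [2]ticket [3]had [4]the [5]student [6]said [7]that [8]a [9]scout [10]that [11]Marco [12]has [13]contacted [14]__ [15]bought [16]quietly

9

The marked gap is inside the relative clause, the direct object of "contacted".
Its filler is the head noun "scout" (via "that"), at word 9.
(The other dependency links word 2 to a gap after word 15.)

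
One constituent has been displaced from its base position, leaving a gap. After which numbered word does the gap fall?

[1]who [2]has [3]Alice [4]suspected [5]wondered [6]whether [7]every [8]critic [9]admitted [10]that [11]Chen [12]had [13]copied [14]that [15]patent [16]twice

The displaced element is "who" (word 1).
It is linked across 1 clause boundary (Ø).
It functions as the subject of "wondered", so the gap sits immediately after word 4 ("suspected").
Base order: Alice has suspected who wondered whether every critic admitted that Chen had copied that patent twice.

4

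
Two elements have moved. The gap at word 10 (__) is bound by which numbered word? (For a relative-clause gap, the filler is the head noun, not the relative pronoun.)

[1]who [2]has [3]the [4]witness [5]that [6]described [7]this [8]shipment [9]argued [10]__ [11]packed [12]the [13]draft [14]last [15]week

The marked gap is the subject of "packed".
Its filler is the fronted wh-phrase "who", at word 1.
(The other dependency links word 4 to a gap after word 5.)

1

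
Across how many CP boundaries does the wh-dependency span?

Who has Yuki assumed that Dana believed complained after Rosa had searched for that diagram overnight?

"who" is extracted from the subject of "complained".
Boundaries crossed, outermost first: [that], [Ø] — 2 in total.

2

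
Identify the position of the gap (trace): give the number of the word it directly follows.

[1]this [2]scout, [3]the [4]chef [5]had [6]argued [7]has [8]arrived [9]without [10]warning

6

The displaced element is "this scout" (word 2).
It is linked across 1 clause boundary (Ø).
It functions as the subject of "arrived", so the gap sits immediately after word 6 ("argued").
Base order: The chef had argued that this scout has arrived without warning.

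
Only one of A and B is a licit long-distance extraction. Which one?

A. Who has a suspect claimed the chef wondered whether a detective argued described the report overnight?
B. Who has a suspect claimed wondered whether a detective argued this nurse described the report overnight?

In A, the wh-phrase is extracted from inside a wh-island (introduced by "whether"), which blocks movement.
In B, the extraction path crosses only that-complement boundaries, which are transparent.
So B is grammatical.

B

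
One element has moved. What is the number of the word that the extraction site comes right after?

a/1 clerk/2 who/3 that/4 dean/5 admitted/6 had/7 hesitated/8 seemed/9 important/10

6

The displaced element is "a clerk" (word 2).
It is linked across 1 clause boundary (Ø).
It functions as the subject of "hesitated", so the gap sits immediately after word 6 ("admitted").
Base order: That dean admitted that a clerk had hesitated.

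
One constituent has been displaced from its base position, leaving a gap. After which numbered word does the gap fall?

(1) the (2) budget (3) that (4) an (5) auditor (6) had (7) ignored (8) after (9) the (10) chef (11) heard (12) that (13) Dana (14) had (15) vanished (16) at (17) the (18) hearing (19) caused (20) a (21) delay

The displaced element is "the budget" (word 2).
It functions as the direct object of "ignored", so the gap sits immediately after word 7 ("ignored").
Base order: An auditor had ignored the budget after the chef heard that Dana had vanished at the hearing.

7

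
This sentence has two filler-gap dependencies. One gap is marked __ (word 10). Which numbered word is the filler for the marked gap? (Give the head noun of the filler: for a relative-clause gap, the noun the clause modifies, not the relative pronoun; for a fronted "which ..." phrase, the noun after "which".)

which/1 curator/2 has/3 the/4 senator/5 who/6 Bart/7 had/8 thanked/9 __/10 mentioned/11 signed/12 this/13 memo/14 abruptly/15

The marked gap is inside the relative clause, the direct object of "thanked".
Its filler is the head noun "senator" (via "who"), at word 5.
(The other dependency links word 2 to a gap after word 11.)

5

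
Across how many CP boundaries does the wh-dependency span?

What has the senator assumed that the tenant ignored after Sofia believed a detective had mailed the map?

"what" is extracted from the object of "ignored".
Boundaries crossed, outermost first: [that] — 1 in total.

1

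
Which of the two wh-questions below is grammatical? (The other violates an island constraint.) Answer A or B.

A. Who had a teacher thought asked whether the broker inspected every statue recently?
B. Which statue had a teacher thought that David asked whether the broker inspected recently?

In B, the wh-phrase is extracted from inside a wh-island (introduced by "whether"), which blocks movement.
In A, the extraction path crosses only that-complement boundaries, which are transparent.
So A is grammatical.

A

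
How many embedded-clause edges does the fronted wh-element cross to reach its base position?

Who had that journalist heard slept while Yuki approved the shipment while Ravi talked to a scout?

1

"who" is extracted from the subject of "slept".
Boundaries crossed, outermost first: [Ø] — 1 in total.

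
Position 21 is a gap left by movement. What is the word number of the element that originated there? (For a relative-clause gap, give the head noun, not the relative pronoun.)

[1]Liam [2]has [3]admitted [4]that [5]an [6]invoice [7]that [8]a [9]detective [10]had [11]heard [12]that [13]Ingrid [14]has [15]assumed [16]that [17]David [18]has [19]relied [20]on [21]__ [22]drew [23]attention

6

The gap at 21 is the prepositional object of "relied", inside a relative clause.
The relative pronoun is "that" (word 7); it is bound by the head noun immediately before it.
Its filler is the head noun "invoice", at word 6.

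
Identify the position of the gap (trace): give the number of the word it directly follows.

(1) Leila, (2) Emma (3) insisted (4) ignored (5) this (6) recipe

The displaced element is "Leila" (word 1).
It is linked across 1 clause boundary (Ø).
It functions as the subject of "ignored", so the gap sits immediately after word 3 ("insisted").
Base order: Emma insisted that Leila ignored this recipe.

3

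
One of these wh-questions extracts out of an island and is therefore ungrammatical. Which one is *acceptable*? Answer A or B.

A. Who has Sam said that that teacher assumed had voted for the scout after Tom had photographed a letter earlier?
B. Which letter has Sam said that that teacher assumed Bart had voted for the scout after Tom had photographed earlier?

In B, the wh-phrase is extracted from inside an adjunct island (introduced by "after"), which blocks movement.
In A, the extraction path crosses only that-complement boundaries, which are transparent.
So A is grammatical.

A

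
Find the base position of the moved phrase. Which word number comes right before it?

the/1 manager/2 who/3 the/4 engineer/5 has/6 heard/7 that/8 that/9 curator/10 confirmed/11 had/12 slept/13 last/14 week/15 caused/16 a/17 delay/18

11

The displaced element is "the manager" (word 2).
It is linked across 2 clause boundaries (that → Ø).
It functions as the subject of "slept", so the gap sits immediately after word 11 ("confirmed").
Base order: The engineer has heard that that curator confirmed the manager had slept last week.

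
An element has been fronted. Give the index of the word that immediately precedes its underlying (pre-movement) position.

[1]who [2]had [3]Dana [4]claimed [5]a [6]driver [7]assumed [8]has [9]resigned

7

The displaced element is "who" (word 1).
It is linked across 2 clause boundaries (Ø → Ø).
It functions as the subject of "resigned", so the gap sits immediately after word 7 ("assumed").
Base order: Dana had claimed a driver assumed who has resigned.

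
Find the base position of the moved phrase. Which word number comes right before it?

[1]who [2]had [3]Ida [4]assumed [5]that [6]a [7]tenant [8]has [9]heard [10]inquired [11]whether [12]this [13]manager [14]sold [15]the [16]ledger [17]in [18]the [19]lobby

The displaced element is "who" (word 1).
It is linked across 2 clause boundaries (that → Ø).
It functions as the subject of "inquired", so the gap sits immediately after word 9 ("heard").
Base order: Ida had assumed that a tenant has heard that who inquired whether this manager sold the ledger in the lobby.

9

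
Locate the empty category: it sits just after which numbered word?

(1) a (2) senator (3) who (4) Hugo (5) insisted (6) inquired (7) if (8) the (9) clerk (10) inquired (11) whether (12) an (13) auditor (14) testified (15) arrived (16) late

5

The displaced element is "a senator" (word 2).
It is linked across 1 clause boundary (Ø).
It functions as the subject of "inquired", so the gap sits immediately after word 5 ("insisted").
Base order: Hugo insisted that a senator inquired if the clerk inquired whether an auditor testified.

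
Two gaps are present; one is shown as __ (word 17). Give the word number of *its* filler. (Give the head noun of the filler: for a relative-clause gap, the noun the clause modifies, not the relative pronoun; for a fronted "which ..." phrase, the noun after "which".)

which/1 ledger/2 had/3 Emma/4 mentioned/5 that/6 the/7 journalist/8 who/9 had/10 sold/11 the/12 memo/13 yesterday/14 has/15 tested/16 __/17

2

The marked gap is the direct object of "tested".
Its filler is the fronted wh-phrase "which ledger", at word 2.
(The other dependency links word 8 to a gap after word 9.)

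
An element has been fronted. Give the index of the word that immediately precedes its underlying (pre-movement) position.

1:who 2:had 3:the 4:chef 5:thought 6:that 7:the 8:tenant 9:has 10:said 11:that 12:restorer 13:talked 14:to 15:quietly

The displaced element is "who" (word 1).
It is linked across 2 clause boundaries (that → Ø).
It functions as the object of the preposition "to" of "talked", so the gap sits immediately after word 14 ("to").
Base order: The chef had thought that the tenant has said that restorer talked to who quietly.

14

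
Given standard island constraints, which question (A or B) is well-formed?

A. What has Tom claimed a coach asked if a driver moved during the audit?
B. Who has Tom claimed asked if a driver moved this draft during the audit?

In A, the wh-phrase is extracted from inside a wh-island (introduced by "if"), which blocks movement.
In B, the extraction path crosses only that-complement boundaries, which are transparent.
So B is grammatical.

B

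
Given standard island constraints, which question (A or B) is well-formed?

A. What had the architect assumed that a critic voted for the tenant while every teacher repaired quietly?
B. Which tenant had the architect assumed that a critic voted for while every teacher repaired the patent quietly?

B

In A, the wh-phrase is extracted from inside an adjunct island (introduced by "while"), which blocks movement.
In B, the extraction path crosses only that-complement boundaries, which are transparent.
So B is grammatical.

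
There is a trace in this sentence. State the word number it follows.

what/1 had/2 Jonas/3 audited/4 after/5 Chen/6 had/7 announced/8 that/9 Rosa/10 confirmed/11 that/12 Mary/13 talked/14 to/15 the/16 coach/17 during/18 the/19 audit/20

4

The displaced element is "what" (word 1).
It functions as the direct object of "audited", so the gap sits immediately after word 4 ("audited").
Base order: Jonas had audited what after Chen had announced that Rosa confirmed that Mary talked to the coach during the audit.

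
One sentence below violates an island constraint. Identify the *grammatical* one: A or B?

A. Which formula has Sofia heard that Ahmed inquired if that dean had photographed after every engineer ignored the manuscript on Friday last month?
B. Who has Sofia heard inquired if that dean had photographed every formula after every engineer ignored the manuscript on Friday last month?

In A, the wh-phrase is extracted from inside a wh-island (introduced by "if"), which blocks movement.
In B, the extraction path crosses only that-complement boundaries, which are transparent.
So B is grammatical.

B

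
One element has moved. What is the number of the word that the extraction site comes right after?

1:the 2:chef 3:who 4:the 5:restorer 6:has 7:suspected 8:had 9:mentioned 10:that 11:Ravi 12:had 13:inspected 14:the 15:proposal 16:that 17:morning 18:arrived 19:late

The displaced element is "the chef" (word 2).
It is linked across 1 clause boundary (Ø).
It functions as the subject of "mentioned", so the gap sits immediately after word 7 ("suspected").
Base order: The restorer has suspected that the chef had mentioned that Ravi had inspected the proposal that morning.

7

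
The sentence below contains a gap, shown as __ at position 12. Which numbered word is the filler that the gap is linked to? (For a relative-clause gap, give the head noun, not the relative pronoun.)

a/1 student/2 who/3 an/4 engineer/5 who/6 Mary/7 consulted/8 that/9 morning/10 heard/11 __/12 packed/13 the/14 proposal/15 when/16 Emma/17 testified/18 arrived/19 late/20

2

The gap at 12 is the subject of "packed", inside a relative clause.
The relative pronoun is "who" (word 3); it is bound by the head noun immediately before it.
Its filler is the head noun "student", at word 2.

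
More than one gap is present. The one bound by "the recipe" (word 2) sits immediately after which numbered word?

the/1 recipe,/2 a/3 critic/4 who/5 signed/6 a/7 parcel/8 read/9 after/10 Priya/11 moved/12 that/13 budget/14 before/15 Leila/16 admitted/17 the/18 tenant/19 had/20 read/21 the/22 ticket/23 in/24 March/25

The displaced element is "the recipe" (word 2).
It functions as the direct object of "read", so the gap sits immediately after word 9 ("read").
Base order: A critic who signed a parcel read the recipe after Priya moved that budget before Leila admitted the tenant had read the ticket in March.

9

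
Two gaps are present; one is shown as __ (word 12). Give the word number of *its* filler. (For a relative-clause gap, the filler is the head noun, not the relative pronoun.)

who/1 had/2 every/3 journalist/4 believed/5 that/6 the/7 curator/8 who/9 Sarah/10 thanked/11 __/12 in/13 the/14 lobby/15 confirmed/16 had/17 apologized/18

8

The marked gap is inside the relative clause, the direct object of "thanked".
Its filler is the head noun "curator" (via "who"), at word 8.
(The other dependency links word 1 to a gap after word 16.)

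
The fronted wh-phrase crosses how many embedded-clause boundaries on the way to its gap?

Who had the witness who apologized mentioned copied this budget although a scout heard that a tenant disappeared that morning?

1

"who" is extracted from the subject of "copied".
Boundaries crossed, outermost first: [Ø] — 1 in total.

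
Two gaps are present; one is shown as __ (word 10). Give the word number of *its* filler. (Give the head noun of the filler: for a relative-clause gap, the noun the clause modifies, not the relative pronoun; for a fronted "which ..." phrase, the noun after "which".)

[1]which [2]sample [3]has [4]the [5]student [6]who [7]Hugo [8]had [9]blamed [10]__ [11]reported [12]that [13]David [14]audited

The marked gap is inside the relative clause, the direct object of "blamed".
Its filler is the head noun "student" (via "who"), at word 5.
(The other dependency links word 2 to a gap after word 14.)

5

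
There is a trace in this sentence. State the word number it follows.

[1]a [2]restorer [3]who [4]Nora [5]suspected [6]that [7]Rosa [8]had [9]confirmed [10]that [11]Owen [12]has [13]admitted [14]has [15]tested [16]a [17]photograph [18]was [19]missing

13

The displaced element is "a restorer" (word 2).
It is linked across 3 clause boundaries (that → that → Ø).
It functions as the subject of "tested", so the gap sits immediately after word 13 ("admitted").
Base order: Nora suspected that Rosa had confirmed that Owen has admitted a restorer has tested a photograph.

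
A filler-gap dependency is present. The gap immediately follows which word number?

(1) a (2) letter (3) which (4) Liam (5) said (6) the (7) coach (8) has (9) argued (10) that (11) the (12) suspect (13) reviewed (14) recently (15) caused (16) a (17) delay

13

The displaced element is "a letter" (word 2).
It is linked across 2 clause boundaries (Ø → that).
It functions as the direct object of "reviewed", so the gap sits immediately after word 13 ("reviewed").
Base order: Liam said the coach has argued that the suspect reviewed a letter recently.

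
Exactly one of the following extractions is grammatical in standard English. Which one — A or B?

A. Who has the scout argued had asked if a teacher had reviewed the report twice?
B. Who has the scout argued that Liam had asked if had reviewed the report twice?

In B, the wh-phrase is extracted from inside a wh-island (introduced by "if"), which blocks movement.
In A, the extraction path crosses only that-complement boundaries, which are transparent.
So A is grammatical.

A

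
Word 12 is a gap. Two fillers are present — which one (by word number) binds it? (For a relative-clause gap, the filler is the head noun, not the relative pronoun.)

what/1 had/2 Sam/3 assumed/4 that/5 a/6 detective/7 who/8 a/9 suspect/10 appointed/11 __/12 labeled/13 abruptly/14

7

The marked gap is inside the relative clause, the direct object of "appointed".
Its filler is the head noun "detective" (via "who"), at word 7.
(The other dependency links word 1 to a gap after word 13.)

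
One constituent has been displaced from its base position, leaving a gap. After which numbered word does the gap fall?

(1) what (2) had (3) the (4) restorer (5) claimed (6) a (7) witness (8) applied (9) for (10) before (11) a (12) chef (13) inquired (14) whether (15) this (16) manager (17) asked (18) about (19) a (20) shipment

The displaced element is "what" (word 1).
It is linked across 1 clause boundary (Ø).
It functions as the object of the preposition "for" of "applied", so the gap sits immediately after word 9 ("for").
Base order: The restorer had claimed a witness applied for what before a chef inquired whether this manager asked about a shipment.

9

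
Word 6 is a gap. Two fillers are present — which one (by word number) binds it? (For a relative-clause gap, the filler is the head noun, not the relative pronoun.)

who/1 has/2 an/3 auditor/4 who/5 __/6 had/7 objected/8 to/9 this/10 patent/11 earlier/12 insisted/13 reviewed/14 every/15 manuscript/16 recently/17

The marked gap is inside the relative clause, the subject of "objected".
Its filler is the head noun "auditor" (via "who"), at word 4.
(The other dependency links word 1 to a gap after word 13.)

4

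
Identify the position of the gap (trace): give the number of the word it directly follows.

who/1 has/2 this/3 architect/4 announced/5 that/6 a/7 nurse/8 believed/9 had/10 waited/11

The displaced element is "who" (word 1).
It is linked across 2 clause boundaries (that → Ø).
It functions as the subject of "waited", so the gap sits immediately after word 9 ("believed").
Base order: This architect has announced that a nurse believed that who had waited.

9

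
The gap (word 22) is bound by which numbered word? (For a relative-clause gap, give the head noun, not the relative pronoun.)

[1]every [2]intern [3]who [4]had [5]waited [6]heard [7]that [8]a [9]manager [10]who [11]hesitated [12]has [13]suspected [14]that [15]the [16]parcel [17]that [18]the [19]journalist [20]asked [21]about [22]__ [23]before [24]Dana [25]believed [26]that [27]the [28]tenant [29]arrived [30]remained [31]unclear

The gap at 22 is the prepositional object of "asked", inside a relative clause.
The relative pronoun is "that" (word 17); it is bound by the head noun immediately before it.
Its filler is the head noun "parcel", at word 16.

16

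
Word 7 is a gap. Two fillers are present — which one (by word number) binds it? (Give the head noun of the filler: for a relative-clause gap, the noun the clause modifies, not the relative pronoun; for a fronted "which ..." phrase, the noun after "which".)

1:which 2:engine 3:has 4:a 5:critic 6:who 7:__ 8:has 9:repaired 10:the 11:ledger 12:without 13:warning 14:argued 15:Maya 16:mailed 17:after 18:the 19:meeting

The marked gap is inside the relative clause, the subject of "repaired".
Its filler is the head noun "critic" (via "who"), at word 5.
(The other dependency links word 2 to a gap after word 16.)

5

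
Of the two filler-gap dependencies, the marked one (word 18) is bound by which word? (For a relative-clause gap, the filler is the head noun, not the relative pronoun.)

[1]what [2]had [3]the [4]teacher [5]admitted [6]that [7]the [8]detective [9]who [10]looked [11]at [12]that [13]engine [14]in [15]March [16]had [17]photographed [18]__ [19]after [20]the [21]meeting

The marked gap is the direct object of "photographed".
Its filler is the fronted wh-phrase "what", at word 1.
(The other dependency links word 8 to a gap after word 9.)

1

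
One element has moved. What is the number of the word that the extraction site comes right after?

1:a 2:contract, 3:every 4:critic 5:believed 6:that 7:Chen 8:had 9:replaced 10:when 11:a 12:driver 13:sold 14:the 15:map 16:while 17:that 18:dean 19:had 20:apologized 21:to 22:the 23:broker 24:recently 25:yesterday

9

The displaced element is "a contract" (word 2).
It is linked across 1 clause boundary (that).
It functions as the direct object of "replaced", so the gap sits immediately after word 9 ("replaced").
Base order: Every critic believed that Chen had replaced a contract when a driver sold the map while that dean had apologized to the broker recently yesterday.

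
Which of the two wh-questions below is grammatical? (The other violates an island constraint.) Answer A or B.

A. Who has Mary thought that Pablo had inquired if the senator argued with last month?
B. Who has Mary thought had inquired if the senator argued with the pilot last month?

B

In A, the wh-phrase is extracted from inside a wh-island (introduced by "if"), which blocks movement.
In B, the extraction path crosses only that-complement boundaries, which are transparent.
So B is grammatical.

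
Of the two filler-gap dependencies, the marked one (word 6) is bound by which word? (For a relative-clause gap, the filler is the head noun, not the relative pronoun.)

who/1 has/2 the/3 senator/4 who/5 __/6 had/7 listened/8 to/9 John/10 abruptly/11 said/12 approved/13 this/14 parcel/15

The marked gap is inside the relative clause, the subject of "listened".
Its filler is the head noun "senator" (via "who"), at word 4.
(The other dependency links word 1 to a gap after word 12.)

4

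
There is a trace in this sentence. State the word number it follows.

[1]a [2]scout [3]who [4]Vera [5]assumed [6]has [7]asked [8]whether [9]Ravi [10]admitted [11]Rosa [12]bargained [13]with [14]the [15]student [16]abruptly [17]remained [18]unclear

5

The displaced element is "a scout" (word 2).
It is linked across 1 clause boundary (Ø).
It functions as the subject of "asked", so the gap sits immediately after word 5 ("assumed").
Base order: Vera assumed that a scout has asked whether Ravi admitted Rosa bargained with the student abruptly.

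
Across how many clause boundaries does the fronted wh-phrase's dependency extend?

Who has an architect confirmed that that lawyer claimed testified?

2

"who" is extracted from the subject of "testified".
Boundaries crossed, outermost first: [that], [Ø] — 2 in total.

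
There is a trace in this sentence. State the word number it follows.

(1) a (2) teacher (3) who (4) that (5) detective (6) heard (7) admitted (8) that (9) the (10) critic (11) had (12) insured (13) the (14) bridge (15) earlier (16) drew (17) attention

6

The displaced element is "a teacher" (word 2).
It is linked across 1 clause boundary (Ø).
It functions as the subject of "admitted", so the gap sits immediately after word 6 ("heard").
Base order: That detective heard a teacher admitted that the critic had insured the bridge earlier.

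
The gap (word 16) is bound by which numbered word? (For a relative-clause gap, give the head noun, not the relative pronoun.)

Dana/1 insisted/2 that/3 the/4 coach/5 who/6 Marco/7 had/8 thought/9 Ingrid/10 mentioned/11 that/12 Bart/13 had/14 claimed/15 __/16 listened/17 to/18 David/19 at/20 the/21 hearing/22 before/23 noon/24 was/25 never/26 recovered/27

The gap at 16 is the subject of "listened", inside a relative clause.
The relative pronoun is "who" (word 6); it is bound by the head noun immediately before it.
Its filler is the head noun "coach", at word 5.

5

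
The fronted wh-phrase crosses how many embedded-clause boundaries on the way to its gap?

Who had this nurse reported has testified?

"who" is extracted from the subject of "testified".
Boundaries crossed, outermost first: [Ø] — 1 in total.

1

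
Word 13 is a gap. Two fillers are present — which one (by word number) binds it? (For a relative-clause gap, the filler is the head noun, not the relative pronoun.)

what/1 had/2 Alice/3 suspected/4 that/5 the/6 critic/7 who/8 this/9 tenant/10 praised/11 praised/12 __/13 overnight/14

The marked gap is the direct object of "praised".
Its filler is the fronted wh-phrase "what", at word 1.
(The other dependency links word 7 to a gap after word 11.)

1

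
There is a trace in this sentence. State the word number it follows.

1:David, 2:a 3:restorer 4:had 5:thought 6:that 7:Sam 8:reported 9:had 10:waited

The displaced element is "David" (word 1).
It is linked across 2 clause boundaries (that → Ø).
It functions as the subject of "waited", so the gap sits immediately after word 8 ("reported").
Base order: A restorer had thought that Sam reported that David had waited.

8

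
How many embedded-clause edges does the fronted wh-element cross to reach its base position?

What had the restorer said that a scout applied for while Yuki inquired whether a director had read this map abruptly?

"what" is extracted from the PP object of "applied".
Boundaries crossed, outermost first: [that] — 1 in total.

1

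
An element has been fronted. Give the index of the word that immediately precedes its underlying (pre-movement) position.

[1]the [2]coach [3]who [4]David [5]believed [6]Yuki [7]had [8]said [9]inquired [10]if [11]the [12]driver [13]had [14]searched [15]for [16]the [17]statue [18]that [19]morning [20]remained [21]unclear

8

The displaced element is "the coach" (word 2).
It is linked across 2 clause boundaries (Ø → Ø).
It functions as the subject of "inquired", so the gap sits immediately after word 8 ("said").
Base order: David believed Yuki had said that the coach inquired if the driver had searched for the statue that morning.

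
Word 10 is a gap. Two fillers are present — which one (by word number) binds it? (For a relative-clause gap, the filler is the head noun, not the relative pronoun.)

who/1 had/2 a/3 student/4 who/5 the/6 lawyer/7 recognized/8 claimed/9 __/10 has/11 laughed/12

1

The marked gap is the subject of "laughed".
Its filler is the fronted wh-phrase "who", at word 1.
(The other dependency links word 4 to a gap after word 8.)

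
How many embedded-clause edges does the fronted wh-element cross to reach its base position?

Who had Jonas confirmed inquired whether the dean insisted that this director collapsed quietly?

"who" is extracted from the subject of "inquired".
Boundaries crossed, outermost first: [Ø] — 1 in total.

1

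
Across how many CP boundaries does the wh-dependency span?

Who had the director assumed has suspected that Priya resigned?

"who" is extracted from the subject of "suspected".
Boundaries crossed, outermost first: [Ø] — 1 in total.

1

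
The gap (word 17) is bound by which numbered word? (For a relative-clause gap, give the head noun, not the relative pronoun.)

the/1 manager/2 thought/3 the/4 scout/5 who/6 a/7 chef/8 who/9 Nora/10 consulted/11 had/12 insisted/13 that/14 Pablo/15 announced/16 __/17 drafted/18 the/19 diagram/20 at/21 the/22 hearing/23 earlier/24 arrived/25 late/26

5

The gap at 17 is the subject of "drafted", inside a relative clause.
The relative pronoun is "who" (word 6); it is bound by the head noun immediately before it.
Its filler is the head noun "scout", at word 5.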